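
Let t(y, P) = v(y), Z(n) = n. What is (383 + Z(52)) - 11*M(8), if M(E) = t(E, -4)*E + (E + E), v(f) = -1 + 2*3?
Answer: -181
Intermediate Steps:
v(f) = 5 (v(f) = -1 + 6 = 5)
t(y, P) = 5
M(E) = 7*E (M(E) = 5*E + (E + E) = 5*E + 2*E = 7*E)
(383 + Z(52)) - 11*M(8) = (383 + 52) - 77*8 = 435 - 11*56 = 435 - 616 = -181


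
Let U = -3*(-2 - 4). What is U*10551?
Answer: 189918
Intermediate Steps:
U = 18 (U = -3*(-6) = 18)
U*10551 = 18*10551 = 189918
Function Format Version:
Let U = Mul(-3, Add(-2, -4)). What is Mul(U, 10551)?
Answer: 189918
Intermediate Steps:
U = 18 (U = Mul(-3, -6) = 18)
Mul(U, 10551) = Mul(18, 10551) = 189918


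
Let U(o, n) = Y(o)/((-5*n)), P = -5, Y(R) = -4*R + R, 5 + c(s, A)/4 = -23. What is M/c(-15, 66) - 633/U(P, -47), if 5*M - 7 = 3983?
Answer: -79393/8 ≈ -9924.1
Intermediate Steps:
c(s, A) = -112 (c(s, A) = -20 + 4*(-23) = -20 - 92 = -112)
Y(R) = -3*R
M = 798 (M = 7/5 + (1/5)*3983 = 7/5 + 3983/5 = 798)
U(o, n) = 3*o/(5*n) (U(o, n) = (-3*o)/((-5*n)) = (-3*o)*(-1/(5*n)) = 3*o/(5*n))
M/c(-15, 66) - 633/U(P, -47) = 798/(-112) - 633/((3/5)*(-5)/(-47)) = 798*(-1/112) - 633/((3/5)*(-5)*(-1/47)) = -57/8 - 633/3/47 = -57/8 - 633*47/3 = -57/8 - 9917 = -79393/8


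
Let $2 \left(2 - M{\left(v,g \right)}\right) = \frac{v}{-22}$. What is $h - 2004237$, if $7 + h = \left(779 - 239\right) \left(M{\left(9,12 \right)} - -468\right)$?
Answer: $- \frac{19253669}{11} \approx -1.7503 \cdot 10^{6}$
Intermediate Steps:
$M{\left(v,g \right)} = 2 + \frac{v}{44}$ ($M{\left(v,g \right)} = 2 - \frac{v \frac{1}{-22}}{2} = 2 - \frac{v \left(- \frac{1}{22}\right)}{2} = 2 - \frac{\left(- \frac{1}{22}\right) v}{2} = 2 + \frac{v}{44}$)
$h = \frac{2792938}{11}$ ($h = -7 + \left(779 - 239\right) \left(\left(2 + \frac{1}{44} \cdot 9\right) - -468\right) = -7 + 540 \left(\left(2 + \frac{9}{44}\right) + 468\right) = -7 + 540 \left(\frac{97}{44} + 468\right) = -7 + 540 \cdot \frac{20689}{44} = -7 + \frac{2793015}{11} = \frac{2792938}{11} \approx 2.539 \cdot 10^{5}$)
$h - 2004237 = \frac{2792938}{11} - 2004237 = - \frac{19253669}{11}$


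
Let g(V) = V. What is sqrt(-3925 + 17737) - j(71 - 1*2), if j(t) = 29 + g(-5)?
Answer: -24 + 2*sqrt(3453) ≈ 93.524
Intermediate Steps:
j(t) = 24 (j(t) = 29 - 5 = 24)
sqrt(-3925 + 17737) - j(71 - 1*2) = sqrt(-3925 + 17737) - 1*24 = sqrt(13812) - 24 = 2*sqrt(3453) - 24 = -24 + 2*sqrt(3453)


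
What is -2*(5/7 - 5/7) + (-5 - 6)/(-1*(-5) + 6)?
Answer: -1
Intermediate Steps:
-2*(5/7 - 5/7) + (-5 - 6)/(-1*(-5) + 6) = -2*(5*(1/7) - 5*1/7) - 11/(5 + 6) = -2*(5/7 - 5/7) - 11/11 = -2*0 - 11*1/11 = 0 - 1 = -1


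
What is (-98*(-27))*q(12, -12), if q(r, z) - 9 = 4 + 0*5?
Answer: 34398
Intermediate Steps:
q(r, z) = 13 (q(r, z) = 9 + (4 + 0*5) = 9 + (4 + 0) = 9 + 4 = 13)
(-98*(-27))*q(12, -12) = -98*(-27)*13 = 2646*13 = 34398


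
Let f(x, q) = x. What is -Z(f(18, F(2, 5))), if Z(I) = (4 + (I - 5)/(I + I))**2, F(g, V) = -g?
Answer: -24649/1296 ≈ -19.019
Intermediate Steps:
Z(I) = (4 + (-5 + I)/(2*I))**2 (Z(I) = (4 + (-5 + I)/((2*I)))**2 = (4 + (-5 + I)*(1/(2*I)))**2 = (4 + (-5 + I)/(2*I))**2)
-Z(f(18, F(2, 5))) = -(-5 + 9*18)**2/(4*18**2) = -(-5 + 162)**2/(4*324) = -157**2/(4*324) = -24649/(4*324) = -1*24649/1296 = -24649/1296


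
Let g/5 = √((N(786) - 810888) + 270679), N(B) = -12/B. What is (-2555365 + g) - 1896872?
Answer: -4452237 + 5*I*√9270526911/131 ≈ -4.4522e+6 + 3674.9*I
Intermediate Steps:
g = 5*I*√9270526911/131 (g = 5*√((-12/786 - 810888) + 270679) = 5*√((-12*1/786 - 810888) + 270679) = 5*√((-2/131 - 810888) + 270679) = 5*√(-106226330/131 + 270679) = 5*√(-70767381/131) = 5*(I*√9270526911/131) = 5*I*√9270526911/131 ≈ 3674.9*I)
(-2555365 + g) - 1896872 = (-2555365 + 5*I*√9270526911/131) - 1896872 = -4452237 + 5*I*√9270526911/131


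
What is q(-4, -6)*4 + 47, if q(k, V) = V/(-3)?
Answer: 55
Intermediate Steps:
q(k, V) = -V/3 (q(k, V) = V*(-⅓) = -V/3)
q(-4, -6)*4 + 47 = -⅓*(-6)*4 + 47 = 2*4 + 47 = 8 + 47 = 55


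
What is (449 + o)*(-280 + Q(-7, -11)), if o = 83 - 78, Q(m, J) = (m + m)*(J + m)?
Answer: -12712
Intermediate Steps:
Q(m, J) = 2*m*(J + m) (Q(m, J) = (2*m)*(J + m) = 2*m*(J + m))
o = 5
(449 + o)*(-280 + Q(-7, -11)) = (449 + 5)*(-280 + 2*(-7)*(-11 - 7)) = 454*(-280 + 2*(-7)*(-18)) = 454*(-280 + 252) = 454*(-28) = -12712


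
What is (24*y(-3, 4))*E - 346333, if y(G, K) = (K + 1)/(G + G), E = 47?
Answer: -347273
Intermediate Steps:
y(G, K) = (1 + K)/(2*G) (y(G, K) = (1 + K)/((2*G)) = (1 + K)*(1/(2*G)) = (1 + K)/(2*G))
(24*y(-3, 4))*E - 346333 = (24*((½)*(1 + 4)/(-3)))*47 - 346333 = (24*((½)*(-⅓)*5))*47 - 346333 = (24*(-⅚))*47 - 346333 = -20*47 - 346333 = -940 - 346333 = -347273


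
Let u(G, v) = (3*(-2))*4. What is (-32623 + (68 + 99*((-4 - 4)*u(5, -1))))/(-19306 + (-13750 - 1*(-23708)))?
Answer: 713/492 ≈ 1.4492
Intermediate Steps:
u(G, v) = -24 (u(G, v) = -6*4 = -24)
(-32623 + (68 + 99*((-4 - 4)*u(5, -1))))/(-19306 + (-13750 - 1*(-23708))) = (-32623 + (68 + 99*((-4 - 4)*(-24))))/(-19306 + (-13750 - 1*(-23708))) = (-32623 + (68 + 99*(-8*(-24))))/(-19306 + (-13750 + 23708)) = (-32623 + (68 + 99*192))/(-19306 + 9958) = (-32623 + (68 + 19008))/(-9348) = (-32623 + 19076)*(-1/9348) = -13547*(-1/9348) = 713/492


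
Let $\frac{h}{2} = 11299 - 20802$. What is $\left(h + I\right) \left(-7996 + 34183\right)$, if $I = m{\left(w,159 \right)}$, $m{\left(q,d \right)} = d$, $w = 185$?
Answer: $-493546389$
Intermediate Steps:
$I = 159$
$h = -19006$ ($h = 2 \left(11299 - 20802\right) = 2 \left(-9503\right) = -19006$)
$\left(h + I\right) \left(-7996 + 34183\right) = \left(-19006 + 159\right) \left(-7996 + 34183\right) = \left(-18847\right) 26187 = -493546389$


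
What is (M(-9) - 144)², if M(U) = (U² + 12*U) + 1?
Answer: 28900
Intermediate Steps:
M(U) = 1 + U² + 12*U
(M(-9) - 144)² = ((1 + (-9)² + 12*(-9)) - 144)² = ((1 + 81 - 108) - 144)² = (-26 - 144)² = (-170)² = 28900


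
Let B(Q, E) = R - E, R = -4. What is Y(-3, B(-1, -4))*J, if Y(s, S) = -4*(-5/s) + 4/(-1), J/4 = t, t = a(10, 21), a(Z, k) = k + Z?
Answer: -3968/3 ≈ -1322.7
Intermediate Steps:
a(Z, k) = Z + k
B(Q, E) = -4 - E
t = 31 (t = 10 + 21 = 31)
J = 124 (J = 4*31 = 124)
Y(s, S) = -4 + 20/s (Y(s, S) = -4*(-5/s) + 4*(-1) = -4*(-5/s) - 4 = -(-20)/s - 4 = 20/s - 4 = -4 + 20/s)
Y(-3, B(-1, -4))*J = (-4 + 20/(-3))*124 = (-4 + 20*(-⅓))*124 = (-4 - 20/3)*124 = -32/3*124 = -3968/3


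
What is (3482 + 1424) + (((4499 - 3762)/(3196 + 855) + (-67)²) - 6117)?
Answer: 13279915/4051 ≈ 3278.2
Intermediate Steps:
(3482 + 1424) + (((4499 - 3762)/(3196 + 855) + (-67)²) - 6117) = 4906 + ((737/4051 + 4489) - 6117) = 4906 + (18185676/4051 - 6117) = 4906 - 6594291/4051 = 13279915/4051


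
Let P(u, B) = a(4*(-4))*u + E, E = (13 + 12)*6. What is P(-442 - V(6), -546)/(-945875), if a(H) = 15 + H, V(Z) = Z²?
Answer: -628/945875 ≈ -0.00066394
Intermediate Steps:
E = 150 (E = 25*6 = 150)
P(u, B) = 150 - u (P(u, B) = (15 + 4*(-4))*u + 150 = (15 - 16)*u + 150 = -u + 150 = 150 - u)
P(-442 - V(6), -546)/(-945875) = (150 - (-442 - 1*6²))/(-945875) = (150 - (-442 - 1*36))*(-1/945875) = (150 - (-442 - 36))*(-1/945875) = (150 - 1*(-478))*(-1/945875) = (150 + 478)*(-1/945875) = 628*(-1/945875) = -628/945875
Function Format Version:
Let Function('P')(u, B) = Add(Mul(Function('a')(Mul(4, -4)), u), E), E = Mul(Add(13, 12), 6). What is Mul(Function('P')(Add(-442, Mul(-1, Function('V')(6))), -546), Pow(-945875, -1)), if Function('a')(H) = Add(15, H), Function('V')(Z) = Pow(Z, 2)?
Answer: Rational(-628, 945875) ≈ -0.00066394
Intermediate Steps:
E = 150 (E = Mul(25, 6) = 150)
Function('P')(u, B) = Add(150, Mul(-1, u)) (Function('P')(u, B) = Add(Mul(Add(15, Mul(4, -4)), u), 150) = Add(Mul(Add(15, -16), u), 150) = Add(Mul(-1, u), 150) = Add(150, Mul(-1, u)))
Mul(Function('P')(Add(-442, Mul(-1, Function('V')(6))), -546), Pow(-945875, -1)) = Mul(Add(150, Mul(-1, Add(-442, Mul(-1, Pow(6, 2))))), Pow(-945875, -1)) = Mul(Add(150, Mul(-1, Add(-442, Mul(-1, 36)))), Rational(-1, 945875)) = Mul(Add(150, Mul(-1, Add(-442, -36))), Rational(-1, 945875)) = Mul(Add(150, Mul(-1, -478)), Rational(-1, 945875)) = Mul(Add(150, 478), Rational(-1, 945875)) = Mul(628, Rational(-1, 945875)) = Rational(-628, 945875)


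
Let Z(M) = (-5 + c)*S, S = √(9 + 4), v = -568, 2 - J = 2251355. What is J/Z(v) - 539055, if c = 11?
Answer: -539055 - 57727*√13/2 ≈ -6.4312e+5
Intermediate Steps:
J = -2251353 (J = 2 - 1*2251355 = 2 - 2251355 = -2251353)
S = √13 ≈ 3.6056
Z(M) = 6*√13 (Z(M) = (-5 + 11)*√13 = 6*√13)
J/Z(v) - 539055 = -2251353*√13/78 - 539055 = -57727*√13/2 - 539055 = -539055 - 57727*√13/2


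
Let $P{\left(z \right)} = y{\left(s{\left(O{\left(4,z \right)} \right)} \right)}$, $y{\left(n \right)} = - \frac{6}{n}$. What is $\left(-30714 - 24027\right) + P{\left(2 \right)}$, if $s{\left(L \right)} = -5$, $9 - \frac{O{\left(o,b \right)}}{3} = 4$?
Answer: $- \frac{273699}{5} \approx -54740.0$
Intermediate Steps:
$O{\left(o,b \right)} = 15$ ($O{\left(o,b \right)} = 27 - 12 = 15$)
$P{\left(z \right)} = \frac{6}{5}$ ($P{\left(z \right)} = - \frac{6}{-5} = \left(-6\right) \left(- \frac{1}{5}\right) = \frac{6}{5}$)
$\left(-30714 - 24027\right) + P{\left(2 \right)} = \left(-30714 - 24027\right) + \frac{6}{5} = -54741 + \frac{6}{5} = - \frac{273699}{5}$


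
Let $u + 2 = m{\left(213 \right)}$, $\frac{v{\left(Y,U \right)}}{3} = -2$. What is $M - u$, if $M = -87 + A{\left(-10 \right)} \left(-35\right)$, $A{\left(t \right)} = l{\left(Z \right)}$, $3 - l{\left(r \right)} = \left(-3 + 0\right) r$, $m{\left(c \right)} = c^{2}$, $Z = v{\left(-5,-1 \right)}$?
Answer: $-44929$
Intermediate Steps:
$v{\left(Y,U \right)} = -6$ ($v{\left(Y,U \right)} = 3 \left(-2\right) = -6$)
$Z = -6$
$u = 45367$ ($u = -2 + 213^{2} = -2 + 45369 = 45367$)
$l{\left(r \right)} = 3 + 3 r$ ($l{\left(r \right)} = 3 - \left(-3 + 0\right) r = 3 - - 3 r = 3 + 3 r$)
$A{\left(t \right)} = -15$ ($A{\left(t \right)} = 3 + 3 \left(-6\right) = 3 - 18 = -15$)
$M = 438$ ($M = -87 - -525 = -87 + 525 = 438$)
$M - u = 438 - 45367 = -44929$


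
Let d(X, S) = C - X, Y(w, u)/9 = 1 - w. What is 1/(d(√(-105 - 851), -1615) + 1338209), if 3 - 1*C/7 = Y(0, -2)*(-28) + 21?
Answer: 1339847/1795189984365 + 2*I*√239/1795189984365 ≈ 7.4635e-7 + 1.7223e-11*I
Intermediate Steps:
Y(w, u) = 9 - 9*w (Y(w, u) = 9*(1 - w) = 9 - 9*w)
C = 1638 (C = 21 - 7*((9 - 9*0)*(-28) + 21) = 21 - 7*((9 + 0)*(-28) + 21) = 21 - 7*(9*(-28) + 21) = 21 - 7*(-252 + 21) = 21 - 7*(-231) = 21 + 1617 = 1638)
d(X, S) = 1638 - X
1/(d(√(-105 - 851), -1615) + 1338209) = 1/((1638 - √(-105 - 851)) + 1338209) = 1/((1638 - √(-956)) + 1338209) = 1/((1638 - 2*I*√239) + 1338209) = 1/(1339847 - 2*I*√239)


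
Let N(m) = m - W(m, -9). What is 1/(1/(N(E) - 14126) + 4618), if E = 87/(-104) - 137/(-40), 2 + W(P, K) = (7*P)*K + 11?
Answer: 908007/4193176261 ≈ 0.00021654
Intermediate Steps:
W(P, K) = 9 + 7*K*P (W(P, K) = -2 + ((7*P)*K + 11) = -2 + (7*K*P + 11) = -2 + (11 + 7*K*P) = 9 + 7*K*P)
E = 673/260 (E = 87*(-1/104) - 137*(-1/40) = -87/104 + 137/40 = 673/260 ≈ 2.5885)
N(m) = -9 + 64*m (N(m) = m - (9 + 7*(-9)*m) = m - (9 - 63*m) = m + (-9 + 63*m) = -9 + 64*m)
1/(1/(N(E) - 14126) + 4618) = 1/(1/((-9 + 64*(673/260)) - 14126) + 4618) = 1/(1/((-9 + 10768/65) - 14126) + 4618) = 1/(1/(10183/65 - 14126) + 4618) = 1/(1/(-908007/65) + 4618) = 1/(-65/908007 + 4618) = 1/(4193176261/908007) = 908007/4193176261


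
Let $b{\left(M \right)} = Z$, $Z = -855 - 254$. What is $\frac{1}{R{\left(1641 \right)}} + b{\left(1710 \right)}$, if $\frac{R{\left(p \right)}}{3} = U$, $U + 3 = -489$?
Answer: $- \frac{1636885}{1476} \approx -1109.0$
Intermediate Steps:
$Z = -1109$ ($Z = -855 - 254 = -1109$)
$U = -492$ ($U = -3 - 489 = -492$)
$R{\left(p \right)} = -1476$ ($R{\left(p \right)} = 3 \left(-492\right) = -1476$)
$b{\left(M \right)} = -1109$
$\frac{1}{R{\left(1641 \right)}} + b{\left(1710 \right)} = \frac{1}{-1476} - 1109 = - \frac{1}{1476} - 1109 = - \frac{1636885}{1476}$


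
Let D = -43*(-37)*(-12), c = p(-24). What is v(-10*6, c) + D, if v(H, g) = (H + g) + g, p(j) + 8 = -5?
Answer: -19178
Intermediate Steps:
p(j) = -13 (p(j) = -8 - 5 = -13)
c = -13
D = -19092 (D = 1591*(-12) = -19092)
v(H, g) = H + 2*g
v(-10*6, c) + D = (-10*6 + 2*(-13)) - 19092 = (-60 - 26) - 19092 = -86 - 19092 = -19178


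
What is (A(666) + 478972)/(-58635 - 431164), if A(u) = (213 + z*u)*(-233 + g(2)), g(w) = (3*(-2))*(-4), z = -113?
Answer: -16163377/489799 ≈ -33.000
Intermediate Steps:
g(w) = 24 (g(w) = -6*(-4) = 24)
A(u) = -44517 + 23617*u (A(u) = (213 - 113*u)*(-233 + 24) = (213 - 113*u)*(-209) = -44517 + 23617*u)
(A(666) + 478972)/(-58635 - 431164) = ((-44517 + 23617*666) + 478972)/(-58635 - 431164) = ((-44517 + 15728922) + 478972)/(-489799) = (15684405 + 478972)*(-1/489799) = 16163377*(-1/489799) = -16163377/489799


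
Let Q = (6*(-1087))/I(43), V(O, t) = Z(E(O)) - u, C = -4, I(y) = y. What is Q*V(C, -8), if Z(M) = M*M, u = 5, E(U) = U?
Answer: -71742/43 ≈ -1668.4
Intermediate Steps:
Z(M) = M²
V(O, t) = -5 + O² (V(O, t) = O² - 1*5 = O² - 5 = -5 + O²)
Q = -6522/43 (Q = (6*(-1087))/43 = -6522*1/43 = -6522/43 ≈ -151.67)
Q*V(C, -8) = -6522*(-5 + (-4)²)/43 = -6522*(-5 + 16)/43 = -6522/43*11 = -71742/43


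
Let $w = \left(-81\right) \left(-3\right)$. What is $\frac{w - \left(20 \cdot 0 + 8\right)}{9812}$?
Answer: $\frac{235}{9812} \approx 0.02395$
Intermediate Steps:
$w = 243$
$\frac{w - \left(20 \cdot 0 + 8\right)}{9812} = \frac{243 - \left(20 \cdot 0 + 8\right)}{9812} = \left(243 - \left(0 + 8\right)\right) \frac{1}{9812} = \left(243 - 8\right) \frac{1}{9812} = 235 \cdot \frac{1}{9812} = \frac{235}{9812}$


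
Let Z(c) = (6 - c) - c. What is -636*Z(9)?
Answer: 7632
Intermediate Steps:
Z(c) = 6 - 2*c
-636*Z(9) = -636*(6 - 2*9) = -636*(6 - 18) = -636*(-12) = 7632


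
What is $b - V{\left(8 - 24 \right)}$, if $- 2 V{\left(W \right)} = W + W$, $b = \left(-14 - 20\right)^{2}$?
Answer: $1140$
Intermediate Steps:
$b = 1156$ ($b = \left(-34\right)^{2} = 1156$)
$V{\left(W \right)} = - W$ ($V{\left(W \right)} = - \frac{W + W}{2} = - \frac{2 W}{2} = - W$)
$b - V{\left(8 - 24 \right)} = 1156 - - (8 - 24) = 1156 - \left(-1\right) \left(-16\right) = 1156 - 16 = 1140$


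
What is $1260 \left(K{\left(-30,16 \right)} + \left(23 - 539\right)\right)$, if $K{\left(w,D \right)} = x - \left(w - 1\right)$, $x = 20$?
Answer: $-585900$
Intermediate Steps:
$K{\left(w,D \right)} = 21 - w$ ($K{\left(w,D \right)} = 20 - \left(w - 1\right) = 20 - \left(-1 + w\right) = 21 - w$)
$1260 \left(K{\left(-30,16 \right)} + \left(23 - 539\right)\right) = 1260 \left(\left(21 - -30\right) + \left(23 - 539\right)\right) = 1260 \left(\left(21 + 30\right) - 516\right) = 1260 \left(51 - 516\right) = 1260 \left(-465\right) = -585900$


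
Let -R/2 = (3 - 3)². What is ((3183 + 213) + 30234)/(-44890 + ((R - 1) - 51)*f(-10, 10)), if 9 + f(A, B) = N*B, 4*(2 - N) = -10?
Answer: -16815/23381 ≈ -0.71917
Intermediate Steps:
R = 0 (R = -2*(3 - 3)² = -2*0² = -2*0 = 0)
N = 9/2 (N = 2 - ¼*(-10) = 2 + 5/2 = 9/2 ≈ 4.5000)
f(A, B) = -9 + 9*B/2
((3183 + 213) + 30234)/(-44890 + ((R - 1) - 51)*f(-10, 10)) = ((3183 + 213) + 30234)/(-44890 + ((0 - 1) - 51)*(-9 + (9/2)*10)) = (3396 + 30234)/(-44890 + (-1 - 51)*(-9 + 45)) = 33630/(-44890 - 52*36) = 33630/(-44890 - 1872) = 33630/(-46762) = 33630*(-1/46762) = -16815/23381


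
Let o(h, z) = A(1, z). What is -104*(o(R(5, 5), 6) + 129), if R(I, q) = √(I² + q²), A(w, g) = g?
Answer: -14040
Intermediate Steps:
o(h, z) = z
-104*(o(R(5, 5), 6) + 129) = -104*(6 + 129) = -104*135 = -14040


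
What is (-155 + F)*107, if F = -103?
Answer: -27606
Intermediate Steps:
(-155 + F)*107 = (-155 - 103)*107 = -258*107 = -27606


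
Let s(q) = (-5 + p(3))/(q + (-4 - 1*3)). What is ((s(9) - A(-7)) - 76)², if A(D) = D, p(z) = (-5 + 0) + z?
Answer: 21025/4 ≈ 5256.3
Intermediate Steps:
p(z) = -5 + z
s(q) = -7/(-7 + q) (s(q) = (-5 + (-5 + 3))/(q + (-4 - 1*3)) = (-5 - 2)/(q + (-4 - 3)) = -7/(q - 7) = -7/(-7 + q))
((s(9) - A(-7)) - 76)² = ((-7/(-7 + 9) - 1*(-7)) - 76)² = ((-7/2 + 7) - 76)² = (7/2 - 76)² = (-145/2)² = 21025/4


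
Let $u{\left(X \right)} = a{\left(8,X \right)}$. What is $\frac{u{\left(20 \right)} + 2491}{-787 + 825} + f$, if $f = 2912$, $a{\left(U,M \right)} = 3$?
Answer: $\frac{56575}{19} \approx 2977.6$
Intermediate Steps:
$u{\left(X \right)} = 3$
$\frac{u{\left(20 \right)} + 2491}{-787 + 825} + f = \frac{3 + 2491}{-787 + 825} + 2912 = \frac{2494}{38} + 2912 = 2494 \cdot \frac{1}{38} + 2912 = \frac{1247}{19} + 2912 = \frac{56575}{19}$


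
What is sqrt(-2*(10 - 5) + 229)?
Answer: sqrt(219) ≈ 14.799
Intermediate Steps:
sqrt(-2*(10 - 5) + 229) = sqrt(-2*5 + 229) = sqrt(-10 + 229) = sqrt(219)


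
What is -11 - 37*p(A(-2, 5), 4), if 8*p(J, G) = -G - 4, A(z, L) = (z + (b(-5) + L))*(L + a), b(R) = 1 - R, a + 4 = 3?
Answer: 26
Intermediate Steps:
a = -1 (a = -4 + 3 = -1)
A(z, L) = (-1 + L)*(6 + L + z) (A(z, L) = (z + ((1 - 1*(-5)) + L))*(L - 1) = (z + ((1 + 5) + L))*(-1 + L) = (z + (6 + L))*(-1 + L) = (6 + L + z)*(-1 + L) = (-1 + L)*(6 + L + z))
p(J, G) = -1/2 - G/8 (p(J, G) = (-G - 4)/8 = (-4 - G)/8 = -1/2 - G/8)
-11 - 37*p(A(-2, 5), 4) = -11 - 37*(-1/2 - 1/8*4) = -11 - 37*(-1/2 - 1/2) = -11 - 37*(-1) = -11 + 37 = 26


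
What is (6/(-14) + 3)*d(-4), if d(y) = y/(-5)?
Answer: 72/35 ≈ 2.0571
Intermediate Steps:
d(y) = -y/5 (d(y) = y*(-⅕) = -y/5)
(6/(-14) + 3)*d(-4) = (6/(-14) + 3)*(-⅕*(-4)) = (6*(-1/14) + 3)*(⅘) = (-3/7 + 3)*(⅘) = (18/7)*(⅘) = 72/35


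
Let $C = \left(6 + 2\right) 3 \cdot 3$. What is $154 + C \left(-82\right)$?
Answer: $-5750$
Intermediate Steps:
$C = 72$ ($C = 8 \cdot 3 \cdot 3 = 24 \cdot 3 = 72$)
$154 + C \left(-82\right) = 154 + 72 \left(-82\right) = 154 - 5904 = -5750$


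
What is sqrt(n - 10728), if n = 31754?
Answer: sqrt(21026) ≈ 145.00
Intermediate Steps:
sqrt(n - 10728) = sqrt(31754 - 10728) = sqrt(21026)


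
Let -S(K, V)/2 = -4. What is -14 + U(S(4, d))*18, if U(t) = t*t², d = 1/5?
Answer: 9202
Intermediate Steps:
d = ⅕ ≈ 0.20000
S(K, V) = 8 (S(K, V) = -2*(-4) = 8)
U(t) = t³
-14 + U(S(4, d))*18 = -14 + 8³*18 = -14 + 512*18 = -14 + 9216 = 9202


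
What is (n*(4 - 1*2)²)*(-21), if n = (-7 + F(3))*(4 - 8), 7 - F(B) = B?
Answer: -1008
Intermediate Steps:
F(B) = 7 - B
n = 12 (n = (-7 + (7 - 1*3))*(4 - 8) = (-7 + (7 - 3))*(-4) = (-7 + 4)*(-4) = -3*(-4) = 12)
(n*(4 - 1*2)²)*(-21) = (12*(4 - 1*2)²)*(-21) = (12*(4 - 2)²)*(-21) = (12*2²)*(-21) = (12*4)*(-21) = 48*(-21) = -1008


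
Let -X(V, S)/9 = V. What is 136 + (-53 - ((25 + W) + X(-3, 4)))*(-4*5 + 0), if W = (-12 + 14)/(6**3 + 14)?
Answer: 51432/23 ≈ 2236.2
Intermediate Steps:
X(V, S) = -9*V
W = 1/115 (W = 2/(216 + 14) = 2/230 = 2*(1/230) = 1/115 ≈ 0.0086956)
136 + (-53 - ((25 + W) + X(-3, 4)))*(-4*5 + 0) = 136 + (-53 - ((25 + 1/115) - 9*(-3)))*(-4*5 + 0) = 136 + (-53 - (2876/115 + 27))*(-20 + 0) = 136 + (-53 - 1*5981/115)*(-20) = 136 + (-53 - 5981/115)*(-20) = 136 - 12076/115*(-20) = 136 + 48304/23 = 51432/23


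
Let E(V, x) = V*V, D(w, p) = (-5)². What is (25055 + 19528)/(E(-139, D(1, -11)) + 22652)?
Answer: 14861/13991 ≈ 1.0622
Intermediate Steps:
D(w, p) = 25
E(V, x) = V²
(25055 + 19528)/(E(-139, D(1, -11)) + 22652) = (25055 + 19528)/((-139)² + 22652) = 44583/(19321 + 22652) = 44583/41973 = 44583*(1/41973) = 14861/13991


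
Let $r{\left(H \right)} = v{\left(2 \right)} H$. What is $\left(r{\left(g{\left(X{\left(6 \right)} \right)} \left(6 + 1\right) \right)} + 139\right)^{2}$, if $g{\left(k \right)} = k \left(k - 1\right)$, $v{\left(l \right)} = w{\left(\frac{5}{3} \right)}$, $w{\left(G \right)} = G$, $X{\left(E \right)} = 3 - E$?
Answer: $77841$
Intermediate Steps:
$v{\left(l \right)} = \frac{5}{3}$
$g{\left(k \right)} = k \left(-1 + k\right)$
$r{\left(H \right)} = \frac{5 H}{3}$
$\left(r{\left(g{\left(X{\left(6 \right)} \right)} \left(6 + 1\right) \right)} + 139\right)^{2} = \left(\frac{5 \left(3 - 6\right) \left(-1 + \left(3 - 6\right)\right) \left(6 + 1\right)}{3} + 139\right)^{2} = \left(\frac{5 \left(3 - 6\right) \left(-1 + \left(3 - 6\right)\right) 7}{3} + 139\right)^{2} = \left(\frac{5 - 3 \left(-1 - 3\right) 7}{3} + 139\right)^{2} = \left(\frac{5 \left(-3\right) \left(-4\right) 7}{3} + 139\right)^{2} = \left(\frac{5 \cdot 12 \cdot 7}{3} + 139\right)^{2} = \left(\frac{5}{3} \cdot 84 + 139\right)^{2} = \left(140 + 139\right)^{2} = 279^{2} = 77841$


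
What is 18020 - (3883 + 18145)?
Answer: -4008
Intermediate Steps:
18020 - (3883 + 18145) = 18020 - 1*22028 = 18020 - 22028 = -4008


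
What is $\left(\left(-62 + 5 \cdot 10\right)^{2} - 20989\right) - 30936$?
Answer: $-51781$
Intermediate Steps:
$\left(\left(-62 + 5 \cdot 10\right)^{2} - 20989\right) - 30936 = \left(\left(-62 + 50\right)^{2} - 20989\right) - 30936 = \left(\left(-12\right)^{2} - 20989\right) - 30936 = \left(144 - 20989\right) - 30936 = -20845 - 30936 = -51781$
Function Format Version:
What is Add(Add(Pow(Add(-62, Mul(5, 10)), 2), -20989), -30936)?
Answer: -51781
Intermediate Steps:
Add(Add(Pow(Add(-62, Mul(5, 10)), 2), -20989), -30936) = Add(Add(Pow(Add(-62, 50), 2), -20989), -30936) = Add(Add(Pow(-12, 2), -20989), -30936) = Add(Add(144, -20989), -30936) = Add(-20845, -30936) = -51781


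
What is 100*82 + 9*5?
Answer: 8245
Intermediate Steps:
100*82 + 9*5 = 8200 + 45 = 8245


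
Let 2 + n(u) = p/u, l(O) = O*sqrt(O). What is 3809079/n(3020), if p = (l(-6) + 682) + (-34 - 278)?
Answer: -603929475450/297677 + 639078810*I*sqrt(6)/297677 ≈ -2.0288e+6 + 5258.8*I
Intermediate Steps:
l(O) = O**(3/2)
p = 370 - 6*I*sqrt(6) (p = ((-6)**(3/2) + 682) + (-34 - 278) = (-6*I*sqrt(6) + 682) - 312 = (682 - 6*I*sqrt(6)) - 312 = 370 - 6*I*sqrt(6) ≈ 370.0 - 14.697*I)
n(u) = -2 + (370 - 6*I*sqrt(6))/u
3809079/n(3020) = 3809079/((2*(185 - 1*3020 - 3*I*sqrt(6))/3020)) = 3809079/((2*(1/3020)*(185 - 3020 - 3*I*sqrt(6)))) = 3809079/((2*(1/3020)*(-2835 - 3*I*sqrt(6)))) = 3809079/(-567/302 - 3*I*sqrt(6)/1510)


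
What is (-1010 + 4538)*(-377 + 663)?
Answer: 1009008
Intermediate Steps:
(-1010 + 4538)*(-377 + 663) = 3528*286 = 1009008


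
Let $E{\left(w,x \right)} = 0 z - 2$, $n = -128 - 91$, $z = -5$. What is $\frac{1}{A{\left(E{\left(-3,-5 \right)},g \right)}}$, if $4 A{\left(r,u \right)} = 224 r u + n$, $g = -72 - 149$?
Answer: $\frac{4}{98789} \approx 4.049 \cdot 10^{-5}$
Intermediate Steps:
$n = -219$ ($n = -128 - 91 = -219$)
$E{\left(w,x \right)} = -2$ ($E{\left(w,x \right)} = 0 \left(-5\right) - 2 = 0 - 2 = -2$)
$g = -221$
$A{\left(r,u \right)} = - \frac{219}{4} + 56 r u$ ($A{\left(r,u \right)} = \frac{224 r u - 219}{4} = \frac{-219 + 224 r u}{4} = - \frac{219}{4} + 56 r u$)
$\frac{1}{A{\left(E{\left(-3,-5 \right)},g \right)}} = \frac{1}{- \frac{219}{4} + 56 \left(-2\right) \left(-221\right)} = \frac{1}{- \frac{219}{4} + 24752} = \frac{1}{\frac{98789}{4}} = \frac{4}{98789}$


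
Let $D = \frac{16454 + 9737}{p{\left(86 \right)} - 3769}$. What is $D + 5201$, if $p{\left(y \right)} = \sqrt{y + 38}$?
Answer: $\frac{73782723758}{14205237} - \frac{52382 \sqrt{31}}{14205237} \approx 5194.0$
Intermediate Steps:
$p{\left(y \right)} = \sqrt{38 + y}$
$D = \frac{26191}{-3769 + 2 \sqrt{31}}$ ($D = \frac{16454 + 9737}{\sqrt{38 + 86} - 3769} = \frac{26191}{\sqrt{124} - 3769} = \frac{26191}{2 \sqrt{31} - 3769} = \frac{26191}{-3769 + 2 \sqrt{31}} \approx -6.9697$)
$D + 5201 = \left(- \frac{98713879}{14205237} - \frac{52382 \sqrt{31}}{14205237}\right) + 5201 = \frac{73782723758}{14205237} - \frac{52382 \sqrt{31}}{14205237}$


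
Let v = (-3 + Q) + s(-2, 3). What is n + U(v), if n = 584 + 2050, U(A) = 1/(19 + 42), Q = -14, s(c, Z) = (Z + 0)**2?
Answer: 160675/61 ≈ 2634.0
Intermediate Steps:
s(c, Z) = Z**2
v = -8 (v = (-3 - 14) + 3**2 = -17 + 9 = -8)
U(A) = 1/61
n = 2634
n + U(v) = 2634 + 1/61 = 160675/61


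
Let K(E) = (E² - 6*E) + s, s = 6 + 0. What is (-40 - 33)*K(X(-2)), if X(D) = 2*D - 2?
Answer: -5694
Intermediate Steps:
s = 6
X(D) = -2 + 2*D
K(E) = 6 + E² - 6*E (K(E) = (E² - 6*E) + 6 = 6 + E² - 6*E)
(-40 - 33)*K(X(-2)) = (-40 - 33)*(6 + (-2 + 2*(-2))² - 6*(-2 + 2*(-2))) = -73*(6 + (-2 - 4)² - 6*(-2 - 4)) = -73*(6 + (-6)² - 6*(-6)) = -73*(6 + 36 + 36) = -73*78 = -5694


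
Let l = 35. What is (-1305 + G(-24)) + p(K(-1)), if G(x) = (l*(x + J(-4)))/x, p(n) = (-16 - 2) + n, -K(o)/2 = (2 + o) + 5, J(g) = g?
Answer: -7765/6 ≈ -1294.2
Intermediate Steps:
K(o) = -14 - 2*o (K(o) = -2*((2 + o) + 5) = -2*(7 + o) = -14 - 2*o)
p(n) = -18 + n
G(x) = (-140 + 35*x)/x (G(x) = (35*(x - 4))/x = (35*(-4 + x))/x = (-140 + 35*x)/x)
(-1305 + G(-24)) + p(K(-1)) = (-1305 + (35 - 140/(-24))) + (-18 + (-14 - 2*(-1))) = (-1305 + (35 - 140*(-1/24))) + (-18 + (-14 + 2)) = (-1305 + (35 + 35/6)) + (-18 - 12) = (-1305 + 245/6) - 30 = -7585/6 - 30 = -7765/6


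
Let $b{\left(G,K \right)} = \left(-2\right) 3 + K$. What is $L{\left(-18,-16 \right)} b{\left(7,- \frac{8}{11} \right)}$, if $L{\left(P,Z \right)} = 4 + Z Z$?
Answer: $- \frac{19240}{11} \approx -1749.1$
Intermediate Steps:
$b{\left(G,K \right)} = -6 + K$
$L{\left(P,Z \right)} = 4 + Z^{2}$
$L{\left(-18,-16 \right)} b{\left(7,- \frac{8}{11} \right)} = \left(4 + \left(-16\right)^{2}\right) \left(-6 - \frac{8}{11}\right) = \left(4 + 256\right) \left(-6 - \frac{8}{11}\right) = 260 \left(-6 - \frac{8}{11}\right) = 260 \left(- \frac{74}{11}\right) = - \frac{19240}{11}$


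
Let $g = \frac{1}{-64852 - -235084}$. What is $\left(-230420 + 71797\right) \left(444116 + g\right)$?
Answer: $- \frac{11992335792564799}{170232} \approx -7.0447 \cdot 10^{10}$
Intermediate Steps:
$g = \frac{1}{170232}$ ($g = \frac{1}{-64852 + 235084} = \frac{1}{170232} \approx 5.8743 \cdot 10^{-6}$)
$\left(-230420 + 71797\right) \left(444116 + g\right) = \left(-230420 + 71797\right) \left(444116 + \frac{1}{170232}\right) = \left(-158623\right) \frac{75602754913}{170232} = - \frac{11992335792564799}{170232}$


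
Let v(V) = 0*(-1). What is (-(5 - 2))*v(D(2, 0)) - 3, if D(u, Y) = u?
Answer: -3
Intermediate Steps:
v(V) = 0
(-(5 - 2))*v(D(2, 0)) - 3 = -(5 - 2)*0 - 3 = -1*3*0 - 3 = -3*0 - 3 = 0 - 3 = -3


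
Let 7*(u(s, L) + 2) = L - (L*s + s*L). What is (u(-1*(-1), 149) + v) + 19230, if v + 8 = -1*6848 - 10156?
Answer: 15363/7 ≈ 2194.7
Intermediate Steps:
v = -17012 (v = -8 + (-1*6848 - 10156) = -8 + (-6848 - 10156) = -8 - 17004 = -17012)
u(s, L) = -2 + L/7 - 2*L*s/7 (u(s, L) = -2 + (L - (L*s + s*L))/7 = -2 + (L - (L*s + L*s))/7 = -2 + (L - 2*L*s)/7 = -2 + (L/7 - 2*L*s/7) = -2 + L/7 - 2*L*s/7)
(u(-1*(-1), 149) + v) + 19230 = ((-2 + (⅐)*149 - 2/7*149*(-1*(-1))) - 17012) + 19230 = ((-2 + 149/7 - 2/7*149*1) - 17012) + 19230 = ((-2 + 149/7 - 298/7) - 17012) + 19230 = (-163/7 - 17012) + 19230 = -119247/7 + 19230 = 15363/7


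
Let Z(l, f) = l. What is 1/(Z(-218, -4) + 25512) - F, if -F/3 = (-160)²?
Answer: 1942579201/25294 ≈ 76800.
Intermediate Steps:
F = -76800 (F = -3*(-160)² = -3*25600 = -76800)
1/(Z(-218, -4) + 25512) - F = 1/(-218 + 25512) - 1*(-76800) = 1/25294 + 76800 = 1942579201/25294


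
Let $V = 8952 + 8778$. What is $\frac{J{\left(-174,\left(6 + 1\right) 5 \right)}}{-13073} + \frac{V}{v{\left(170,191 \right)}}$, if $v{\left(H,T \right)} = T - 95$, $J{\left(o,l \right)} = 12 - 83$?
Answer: $\frac{38631851}{209168} \approx 184.69$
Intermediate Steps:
$J{\left(o,l \right)} = -71$
$v{\left(H,T \right)} = -95 + T$
$V = 17730$
$\frac{J{\left(-174,\left(6 + 1\right) 5 \right)}}{-13073} + \frac{V}{v{\left(170,191 \right)}} = - \frac{71}{-13073} + \frac{17730}{-95 + 191} = \left(-71\right) \left(- \frac{1}{13073}\right) + \frac{17730}{96} = \frac{71}{13073} + 17730 \cdot \frac{1}{96} = \frac{71}{13073} + \frac{2955}{16} = \frac{38631851}{209168}$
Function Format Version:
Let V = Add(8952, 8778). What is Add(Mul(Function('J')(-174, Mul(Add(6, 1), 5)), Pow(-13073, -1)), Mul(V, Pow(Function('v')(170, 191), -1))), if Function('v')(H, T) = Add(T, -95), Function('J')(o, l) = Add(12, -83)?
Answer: Rational(38631851, 209168) ≈ 184.69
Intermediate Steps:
Function('J')(o, l) = -71
Function('v')(H, T) = Add(-95, T)
V = 17730
Add(Mul(Function('J')(-174, Mul(Add(6, 1), 5)), Pow(-13073, -1)), Mul(V, Pow(Function('v')(170, 191), -1))) = Add(Mul(-71, Pow(-13073, -1)), Mul(17730, Pow(Add(-95, 191), -1))) = Add(Mul(-71, Rational(-1, 13073)), Mul(17730, Pow(96, -1))) = Add(Rational(71, 13073), Mul(17730, Rational(1, 96))) = Add(Rational(71, 13073), Rational(2955, 16)) = Rational(38631851, 209168)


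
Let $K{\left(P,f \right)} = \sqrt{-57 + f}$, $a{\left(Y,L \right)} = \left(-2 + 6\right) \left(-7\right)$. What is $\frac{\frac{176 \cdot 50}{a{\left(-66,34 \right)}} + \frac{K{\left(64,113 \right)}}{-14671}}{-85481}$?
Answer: $\frac{200}{54397} + \frac{2 \sqrt{14}}{1254091751} \approx 0.0036767$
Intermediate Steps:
$a{\left(Y,L \right)} = -28$ ($a{\left(Y,L \right)} = 4 \left(-7\right) = -28$)
$\frac{\frac{176 \cdot 50}{a{\left(-66,34 \right)}} + \frac{K{\left(64,113 \right)}}{-14671}}{-85481} = \frac{\frac{176 \cdot 50}{-28} + \frac{\sqrt{-57 + 113}}{-14671}}{-85481} = \left(8800 \left(- \frac{1}{28}\right) + \sqrt{56} \left(- \frac{1}{14671}\right)\right) \left(- \frac{1}{85481}\right) = \left(- \frac{2200}{7} + 2 \sqrt{14} \left(- \frac{1}{14671}\right)\right) \left(- \frac{1}{85481}\right) = \left(- \frac{2200}{7} - \frac{2 \sqrt{14}}{14671}\right) \left(- \frac{1}{85481}\right) = \frac{200}{54397} + \frac{2 \sqrt{14}}{1254091751}$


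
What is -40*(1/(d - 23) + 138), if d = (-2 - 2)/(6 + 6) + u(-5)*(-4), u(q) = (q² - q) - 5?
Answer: -204228/37 ≈ -5519.7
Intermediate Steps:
u(q) = -5 + q² - q
d = -301/3 (d = (-2 - 2)/(6 + 6) + (-5 + (-5)² - 1*(-5))*(-4) = -4/12 + (-5 + 25 + 5)*(-4) = -4*1/12 + 25*(-4) = -⅓ - 100 = -301/3 ≈ -100.33)
-40*(1/(d - 23) + 138) = -40*(1/(-301/3 - 23) + 138) = -40*(1/(-370/3) + 138) = -40*(-3/370 + 138) = -40*51057/370 = -204228/37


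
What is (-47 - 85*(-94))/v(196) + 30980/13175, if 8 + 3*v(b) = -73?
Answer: -20762513/71145 ≈ -291.83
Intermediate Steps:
v(b) = -27 (v(b) = -8/3 + (⅓)*(-73) = -8/3 - 73/3 = -27)
(-47 - 85*(-94))/v(196) + 30980/13175 = (-47 - 85*(-94))/(-27) + 30980/13175 = (-47 + 7990)*(-1/27) + 30980*(1/13175) = 7943*(-1/27) + 6196/2635 = -7943/27 + 6196/2635 = -20762513/71145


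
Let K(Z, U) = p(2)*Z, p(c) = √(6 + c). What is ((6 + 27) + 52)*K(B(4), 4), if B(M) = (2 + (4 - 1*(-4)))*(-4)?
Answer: -6800*√2 ≈ -9616.7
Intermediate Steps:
B(M) = -40 (B(M) = (2 + (4 + 4))*(-4) = (2 + 8)*(-4) = 10*(-4) = -40)
K(Z, U) = 2*Z*√2 (K(Z, U) = √(6 + 2)*Z = √8*Z = (2*√2)*Z = 2*Z*√2)
((6 + 27) + 52)*K(B(4), 4) = ((6 + 27) + 52)*(2*(-40)*√2) = (33 + 52)*(-80*√2) = 85*(-80*√2) = -6800*√2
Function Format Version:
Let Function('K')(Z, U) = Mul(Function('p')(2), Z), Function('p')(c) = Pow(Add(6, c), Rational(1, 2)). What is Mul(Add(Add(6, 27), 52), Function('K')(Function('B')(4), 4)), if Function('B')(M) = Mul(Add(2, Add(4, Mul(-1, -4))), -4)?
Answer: Mul(-6800, Pow(2, Rational(1, 2))) ≈ -9616.7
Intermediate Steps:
Function('B')(M) = -40 (Function('B')(M) = Mul(Add(2, Add(4, 4)), -4) = Mul(Add(2, 8), -4) = Mul(10, -4) = -40)
Function('K')(Z, U) = Mul(2, Z, Pow(2, Rational(1, 2))) (Function('K')(Z, U) = Mul(Pow(Add(6, 2), Rational(1, 2)), Z) = Mul(Pow(8, Rational(1, 2)), Z) = Mul(Mul(2, Pow(2, Rational(1, 2))), Z) = Mul(2, Z, Pow(2, Rational(1, 2))))
Mul(Add(Add(6, 27), 52), Function('K')(Function('B')(4), 4)) = Mul(Add(Add(6, 27), 52), Mul(2, -40, Pow(2, Rational(1, 2)))) = Mul(Add(33, 52), Mul(-80, Pow(2, Rational(1, 2)))) = Mul(85, Mul(-80, Pow(2, Rational(1, 2)))) = Mul(-6800, Pow(2, Rational(1, 2)))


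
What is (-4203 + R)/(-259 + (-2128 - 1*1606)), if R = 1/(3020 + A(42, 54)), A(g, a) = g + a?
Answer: 13096547/12442188 ≈ 1.0526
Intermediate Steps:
A(g, a) = a + g
R = 1/3116 (R = 1/(3020 + (54 + 42)) = 1/(3020 + 96) = 1/3116 ≈ 0.00032092)
(-4203 + R)/(-259 + (-2128 - 1*1606)) = (-4203 + 1/3116)/(-259 + (-2128 - 1*1606)) = -13096547/(3116*(-259 + (-2128 - 1606))) = -13096547/(3116*(-259 - 3734)) = -13096547/3116/(-3993) = -13096547/3116*(-1/3993) = 13096547/12442188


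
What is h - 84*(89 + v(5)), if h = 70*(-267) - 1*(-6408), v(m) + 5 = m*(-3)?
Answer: -18078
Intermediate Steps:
v(m) = -5 - 3*m (v(m) = -5 + m*(-3) = -5 - 3*m)
h = -12282 (h = -18690 + 6408 = -12282)
h - 84*(89 + v(5)) = -12282 - 84*(89 + (-5 - 3*5)) = -12282 - 84*(89 + (-5 - 15)) = -12282 - 84*(89 - 20) = -12282 - 84*69 = -12282 - 5796 = -18078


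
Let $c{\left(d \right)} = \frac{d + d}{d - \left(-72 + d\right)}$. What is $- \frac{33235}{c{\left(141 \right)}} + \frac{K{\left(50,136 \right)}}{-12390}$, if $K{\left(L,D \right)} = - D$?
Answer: $- \frac{2470686704}{291165} \approx -8485.5$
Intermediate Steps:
$c{\left(d \right)} = \frac{d}{36}$ ($c{\left(d \right)} = \frac{2 d}{72} = 2 d \frac{1}{72} = \frac{d}{36}$)
$- \frac{33235}{c{\left(141 \right)}} + \frac{K{\left(50,136 \right)}}{-12390} = - \frac{33235}{\frac{1}{36} \cdot 141} + \frac{\left(-1\right) 136}{-12390} = - \frac{33235}{\frac{47}{12}} - - \frac{68}{6195} = \left(-33235\right) \frac{12}{47} + \frac{68}{6195} = - \frac{398820}{47} + \frac{68}{6195} = - \frac{2470686704}{291165}$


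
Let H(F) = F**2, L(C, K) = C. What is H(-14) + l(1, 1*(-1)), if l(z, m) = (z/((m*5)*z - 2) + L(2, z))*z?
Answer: 1385/7 ≈ 197.86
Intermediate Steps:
l(z, m) = z*(2 + z/(-2 + 5*m*z)) (l(z, m) = (z/((m*5)*z - 2) + 2)*z = (z/((5*m)*z - 2) + 2)*z = (z/(5*m*z - 2) + 2)*z = (z/(-2 + 5*m*z) + 2)*z = (2 + z/(-2 + 5*m*z))*z = z*(2 + z/(-2 + 5*m*z)))
H(-14) + l(1, 1*(-1)) = (-14)**2 + 1*(-4 + 1 + 10*(1*(-1))*1)/(-2 + 5*(1*(-1))*1) = 196 + 1*(-4 + 1 + 10*(-1)*1)/(-2 + 5*(-1)*1) = 196 + 1*(-4 + 1 - 10)/(-2 - 5) = 196 + 1*(-13)/(-7) = 196 + 1*(-1/7)*(-13) = 196 + 13/7 = 1385/7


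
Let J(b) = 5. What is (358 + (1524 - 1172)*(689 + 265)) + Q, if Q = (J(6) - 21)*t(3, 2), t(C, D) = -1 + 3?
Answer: 336134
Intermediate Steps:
t(C, D) = 2
Q = -32 (Q = (5 - 21)*2 = -16*2 = -32)
(358 + (1524 - 1172)*(689 + 265)) + Q = (358 + (1524 - 1172)*(689 + 265)) - 32 = (358 + 352*954) - 32 = (358 + 335808) - 32 = 336166 - 32 = 336134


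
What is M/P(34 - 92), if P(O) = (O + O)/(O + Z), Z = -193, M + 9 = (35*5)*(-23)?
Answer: -506267/58 ≈ -8728.7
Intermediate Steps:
M = -4034 (M = -9 + (35*5)*(-23) = -9 + 175*(-23) = -9 - 4025 = -4034)
P(O) = 2*O/(-193 + O) (P(O) = (O + O)/(O - 193) = (2*O)/(-193 + O) = 2*O/(-193 + O))
M/P(34 - 92) = -4034*(-193 + (34 - 92))/(2*(34 - 92)) = -4034/(2*(-58)/(-193 - 58)) = -4034/(2*(-58)/(-251)) = -4034/(2*(-58)*(-1/251)) = -4034/116/251 = -4034*251/116 = -506267/58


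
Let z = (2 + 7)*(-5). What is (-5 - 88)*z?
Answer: 4185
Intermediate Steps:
z = -45 (z = 9*(-5) = -45)
(-5 - 88)*z = (-5 - 88)*(-45) = -93*(-45) = 4185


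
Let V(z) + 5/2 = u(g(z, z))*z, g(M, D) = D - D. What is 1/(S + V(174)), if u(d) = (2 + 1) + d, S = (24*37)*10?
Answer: 2/18799 ≈ 0.00010639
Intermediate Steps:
S = 8880 (S = 888*10 = 8880)
g(M, D) = 0
u(d) = 3 + d
V(z) = -5/2 + 3*z (V(z) = -5/2 + (3 + 0)*z = -5/2 + 3*z)
1/(S + V(174)) = 1/(8880 + (-5/2 + 3*174)) = 1/(8880 + (-5/2 + 522)) = 1/(8880 + 1039/2) = 1/(18799/2) = 2/18799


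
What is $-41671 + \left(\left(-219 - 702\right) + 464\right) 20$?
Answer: $-50811$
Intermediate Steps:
$-41671 + \left(\left(-219 - 702\right) + 464\right) 20 = -41671 + \left(-921 + 464\right) 20 = -41671 - 9140 = -50811$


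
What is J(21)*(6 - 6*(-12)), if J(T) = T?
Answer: 1638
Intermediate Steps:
J(21)*(6 - 6*(-12)) = 21*(6 - 6*(-12)) = 21*(6 + 72) = 21*78 = 1638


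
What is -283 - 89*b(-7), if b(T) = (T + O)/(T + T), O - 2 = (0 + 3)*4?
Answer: -477/2 ≈ -238.50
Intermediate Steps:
O = 14 (O = 2 + (0 + 3)*4 = 2 + 3*4 = 2 + 12 = 14)
b(T) = (14 + T)/(2*T) (b(T) = (T + 14)/(T + T) = (14 + T)/((2*T)) = (14 + T)*(1/(2*T)) = (14 + T)/(2*T))
-283 - 89*b(-7) = -283 - 89*(14 - 7)/(2*(-7)) = -283 - 89*(-1)*7/(2*7) = -283 - 89*(-½) = -283 + 89/2 = -477/2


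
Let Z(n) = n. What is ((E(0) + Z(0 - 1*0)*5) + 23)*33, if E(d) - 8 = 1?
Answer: 1056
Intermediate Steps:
E(d) = 9 (E(d) = 8 + 1 = 9)
((E(0) + Z(0 - 1*0)*5) + 23)*33 = ((9 + (0 - 1*0)*5) + 23)*33 = ((9 + (0 + 0)*5) + 23)*33 = ((9 + 0*5) + 23)*33 = ((9 + 0) + 23)*33 = (9 + 23)*33 = 32*33 = 1056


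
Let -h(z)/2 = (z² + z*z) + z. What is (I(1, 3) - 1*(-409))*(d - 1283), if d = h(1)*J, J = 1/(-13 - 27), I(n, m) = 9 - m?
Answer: -2129531/4 ≈ -5.3238e+5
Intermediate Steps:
J = -1/40 (J = 1/(-40) = -1/40 ≈ -0.025000)
h(z) = -4*z² - 2*z (h(z) = -2*((z² + z*z) + z) = -2*((z² + z²) + z) = -2*(2*z² + z) = -2*(z + 2*z²) = -4*z² - 2*z)
d = 3/20 (d = -2*1*(1 + 2*1)*(-1/40) = -2*1*(1 + 2)*(-1/40) = -2*1*3*(-1/40) = -6*(-1/40) = 3/20 ≈ 0.15000)
(I(1, 3) - 1*(-409))*(d - 1283) = ((9 - 1*3) - 1*(-409))*(3/20 - 1283) = ((9 - 3) + 409)*(-25657/20) = (6 + 409)*(-25657/20) = 415*(-25657/20) = -2129531/4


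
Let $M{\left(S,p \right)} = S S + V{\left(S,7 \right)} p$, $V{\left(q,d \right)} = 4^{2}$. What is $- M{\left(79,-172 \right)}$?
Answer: $-3489$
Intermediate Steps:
$V{\left(q,d \right)} = 16$
$M{\left(S,p \right)} = S^{2} + 16 p$ ($M{\left(S,p \right)} = S S + 16 p = S^{2} + 16 p$)
$- M{\left(79,-172 \right)} = - (79^{2} + 16 \left(-172\right)) = - (6241 - 2752) = \left(-1\right) 3489 = -3489$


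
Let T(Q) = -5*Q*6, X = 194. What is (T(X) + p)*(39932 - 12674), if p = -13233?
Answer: -519346674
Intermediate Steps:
T(Q) = -30*Q
(T(X) + p)*(39932 - 12674) = (-30*194 - 13233)*(39932 - 12674) = (-5820 - 13233)*27258 = -19053*27258 = -519346674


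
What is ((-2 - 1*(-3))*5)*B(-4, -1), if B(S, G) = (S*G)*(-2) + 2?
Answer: -30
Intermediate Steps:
B(S, G) = 2 - 2*G*S (B(S, G) = (G*S)*(-2) + 2 = -2*G*S + 2 = 2 - 2*G*S)
((-2 - 1*(-3))*5)*B(-4, -1) = ((-2 - 1*(-3))*5)*(2 - 2*(-1)*(-4)) = ((-2 + 3)*5)*(2 - 8) = (1*5)*(-6) = 5*(-6) = -30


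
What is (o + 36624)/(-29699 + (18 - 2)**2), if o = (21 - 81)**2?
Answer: -40224/29443 ≈ -1.3662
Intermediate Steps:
o = 3600 (o = (-60)**2 = 3600)
(o + 36624)/(-29699 + (18 - 2)**2) = (3600 + 36624)/(-29699 + (18 - 2)**2) = 40224/(-29699 + 16**2) = 40224/(-29699 + 256) = 40224/(-29443) = 40224*(-1/29443) = -40224/29443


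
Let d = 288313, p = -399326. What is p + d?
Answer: -111013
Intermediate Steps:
p + d = -399326 + 288313 = -111013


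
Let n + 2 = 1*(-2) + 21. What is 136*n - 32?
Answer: 2280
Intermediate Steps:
n = 17 (n = -2 + (1*(-2) + 21) = -2 + (-2 + 21) = -2 + 19 = 17)
136*n - 32 = 136*17 - 32 = 2312 - 32 = 2280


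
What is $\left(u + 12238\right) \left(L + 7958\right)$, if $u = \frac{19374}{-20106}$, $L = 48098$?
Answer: $\frac{2298649657304}{3351} \approx 6.8596 \cdot 10^{8}$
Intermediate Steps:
$u = - \frac{3229}{3351}$ ($u = 19374 \left(- \frac{1}{20106}\right) = - \frac{3229}{3351} \approx -0.96359$)
$\left(u + 12238\right) \left(L + 7958\right) = \left(- \frac{3229}{3351} + 12238\right) \left(48098 + 7958\right) = \frac{41006309}{3351} \cdot 56056 = \frac{2298649657304}{3351}$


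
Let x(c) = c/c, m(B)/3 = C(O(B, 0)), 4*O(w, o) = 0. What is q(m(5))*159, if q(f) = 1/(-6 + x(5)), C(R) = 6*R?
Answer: -159/5 ≈ -31.800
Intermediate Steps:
O(w, o) = 0 (O(w, o) = (¼)*0 = 0)
m(B) = 0 (m(B) = 3*(6*0) = 3*0 = 0)
x(c) = 1
q(f) = -⅕ (q(f) = 1/(-6 + 1) = 1/(-5) = -⅕)
q(m(5))*159 = -⅕*159 = -159/5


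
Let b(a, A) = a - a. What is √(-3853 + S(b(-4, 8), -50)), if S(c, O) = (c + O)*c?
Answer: I*√3853 ≈ 62.073*I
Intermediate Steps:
b(a, A) = 0
S(c, O) = c*(O + c) (S(c, O) = (O + c)*c = c*(O + c))
√(-3853 + S(b(-4, 8), -50)) = √(-3853 + 0*(-50 + 0)) = √(-3853 + 0*(-50)) = √(-3853 + 0) = √(-3853) = I*√3853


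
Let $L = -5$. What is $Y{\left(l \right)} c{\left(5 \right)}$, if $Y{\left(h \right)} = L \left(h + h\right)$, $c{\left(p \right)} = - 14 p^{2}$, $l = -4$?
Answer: $-14000$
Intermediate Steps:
$Y{\left(h \right)} = - 10 h$ ($Y{\left(h \right)} = - 5 \left(h + h\right) = - 5 \cdot 2 h = - 10 h$)
$Y{\left(l \right)} c{\left(5 \right)} = \left(-10\right) \left(-4\right) \left(- 14 \cdot 5^{2}\right) = 40 \left(\left(-14\right) 25\right) = 40 \left(-350\right) = -14000$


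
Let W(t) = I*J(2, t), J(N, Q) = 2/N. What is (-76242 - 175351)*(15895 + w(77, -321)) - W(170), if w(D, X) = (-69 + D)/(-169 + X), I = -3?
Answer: -979771322968/245 ≈ -3.9991e+9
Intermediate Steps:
w(D, X) = (-69 + D)/(-169 + X)
W(t) = -3 (W(t) = -6/2 = -3*1 = -3)
(-76242 - 175351)*(15895 + w(77, -321)) - W(170) = (-76242 - 175351)*(15895 + (-69 + 77)/(-169 - 321)) - 1*(-3) = -251593*(15895 + 8/(-490)) + 3 = -251593*(15895 - 1/490*8) + 3 = -251593*(15895 - 4/245) + 3 = -251593*3894271/245 + 3 = -979771323703/245 + 3 = -979771322968/245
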